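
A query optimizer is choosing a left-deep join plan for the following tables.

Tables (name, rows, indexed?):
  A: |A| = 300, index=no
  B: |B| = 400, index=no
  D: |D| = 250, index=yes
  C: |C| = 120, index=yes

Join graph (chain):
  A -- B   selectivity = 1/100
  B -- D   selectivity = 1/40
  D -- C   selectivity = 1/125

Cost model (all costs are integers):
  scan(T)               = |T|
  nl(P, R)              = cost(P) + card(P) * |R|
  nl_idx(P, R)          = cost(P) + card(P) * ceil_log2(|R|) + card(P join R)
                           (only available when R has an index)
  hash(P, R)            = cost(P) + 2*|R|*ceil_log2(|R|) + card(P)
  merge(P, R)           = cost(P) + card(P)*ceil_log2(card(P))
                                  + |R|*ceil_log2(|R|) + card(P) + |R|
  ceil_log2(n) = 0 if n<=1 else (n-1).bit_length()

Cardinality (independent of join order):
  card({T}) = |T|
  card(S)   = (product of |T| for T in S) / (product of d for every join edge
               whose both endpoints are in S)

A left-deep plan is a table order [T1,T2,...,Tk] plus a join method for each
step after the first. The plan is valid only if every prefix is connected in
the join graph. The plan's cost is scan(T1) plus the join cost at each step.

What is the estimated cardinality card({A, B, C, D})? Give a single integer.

7200

Tables in S: A(300), B(400), C(120), D(250)
Edges inside S: A-B(d=100), B-D(d=40), D-C(d=125)
numerator = 300 * 400 * 120 * 250 = 3600000000
denominator = 100 * 40 * 125 = 500000
card(S) = 3600000000 / 500000 = 7200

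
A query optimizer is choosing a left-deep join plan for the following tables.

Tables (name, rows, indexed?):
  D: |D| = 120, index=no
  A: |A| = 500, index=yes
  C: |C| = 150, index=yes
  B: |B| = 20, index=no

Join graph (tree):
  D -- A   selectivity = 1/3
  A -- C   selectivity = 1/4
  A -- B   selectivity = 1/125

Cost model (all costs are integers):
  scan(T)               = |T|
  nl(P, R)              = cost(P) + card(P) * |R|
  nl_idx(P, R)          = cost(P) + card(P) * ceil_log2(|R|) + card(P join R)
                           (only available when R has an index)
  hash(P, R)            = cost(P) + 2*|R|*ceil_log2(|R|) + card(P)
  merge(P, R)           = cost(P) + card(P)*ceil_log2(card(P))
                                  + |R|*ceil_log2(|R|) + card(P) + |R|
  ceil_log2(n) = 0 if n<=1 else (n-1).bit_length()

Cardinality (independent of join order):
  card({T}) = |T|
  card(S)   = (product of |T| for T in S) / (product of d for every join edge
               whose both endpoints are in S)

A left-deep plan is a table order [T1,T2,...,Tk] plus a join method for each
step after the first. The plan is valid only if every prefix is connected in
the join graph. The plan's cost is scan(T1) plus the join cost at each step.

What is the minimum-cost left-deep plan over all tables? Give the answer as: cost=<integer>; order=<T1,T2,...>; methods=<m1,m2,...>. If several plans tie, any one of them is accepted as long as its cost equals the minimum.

Selinger DP (subsets sized 1..n):
  {D}: scan cost=120, card=120
  {A}: scan cost=500, card=500
  {C}: scan cost=150, card=150
  {B}: scan cost=20, card=20
  {AD}: card=20000; try (D,hash)→2680, (A,merge)→6080, (D,merge)→6460, (A,hash)→9240, (A,nl_idx)→21200, (A,nl)→60120 …(+1); best=2680 via (D,hash)
  {AC}: card=18750; try (C,hash)→3400, (A,merge)→6500, (C,merge)→6850, (A,hash)→9300, (A,nl_idx)→20250, (C,nl_idx)→23250 …(+2); best=3400 via (C,hash)
  {AB}: card=80; try (A,nl_idx)→280, (B,hash)→1200, (A,merge)→5140, (B,merge)→5620, (A,hash)→9040, (A,nl)→10020 …(+1); best=280 via (A,nl_idx)
  {ACD}: card=750000; try (D,hash)→23830, (C,hash)→25080, (D,merge)→304360, (C,merge)→324030, (C,nl_idx)→912680, (D,nl)→2253400 …(+1); best=23830 via (D,hash)
  {ABD}: card=3200; try (D,merge)→1880, (D,hash)→2040, (D,nl)→9880, (B,hash)→22880, (B,merge)→322800, (B,nl)→402680; best=1880 via (D,merge)
  {ABC}: card=3000; try (C,merge)→2270, (C,hash)→2760, (C,nl_idx)→3920, (C,nl)→12280, (B,hash)→22350, (B,merge)→303520 …(+1); best=2270 via (C,merge)
  {ABCD}: card=120000; try (D,hash)→6950, (C,hash)→7480, (D,merge)→42230, (C,merge)→44830, (C,nl_idx)→147480, (D,nl)→362270 …(+4); best=6950 via (D,hash)

cost=6950; order=B,A,C,D; methods=nl_idx,merge,hash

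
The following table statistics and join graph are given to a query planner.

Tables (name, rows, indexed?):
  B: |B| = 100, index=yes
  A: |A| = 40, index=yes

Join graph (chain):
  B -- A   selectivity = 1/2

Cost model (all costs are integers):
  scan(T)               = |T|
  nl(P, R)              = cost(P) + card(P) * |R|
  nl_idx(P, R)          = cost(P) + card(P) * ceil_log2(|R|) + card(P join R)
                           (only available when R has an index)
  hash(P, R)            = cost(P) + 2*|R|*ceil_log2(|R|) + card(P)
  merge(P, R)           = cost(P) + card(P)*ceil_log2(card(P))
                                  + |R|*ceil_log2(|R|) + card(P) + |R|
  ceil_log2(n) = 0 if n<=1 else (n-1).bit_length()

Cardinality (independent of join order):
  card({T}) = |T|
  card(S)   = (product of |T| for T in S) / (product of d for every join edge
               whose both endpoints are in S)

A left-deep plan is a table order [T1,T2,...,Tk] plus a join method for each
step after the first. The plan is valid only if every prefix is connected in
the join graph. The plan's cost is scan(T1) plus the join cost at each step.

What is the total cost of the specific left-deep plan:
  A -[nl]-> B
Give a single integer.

4040

step 1: scan A: cost=40, card=40
step 2: join B via nl
    card(P join B) = 40*100/(2) = 2000
    cost = 40 + 40*100 = 4040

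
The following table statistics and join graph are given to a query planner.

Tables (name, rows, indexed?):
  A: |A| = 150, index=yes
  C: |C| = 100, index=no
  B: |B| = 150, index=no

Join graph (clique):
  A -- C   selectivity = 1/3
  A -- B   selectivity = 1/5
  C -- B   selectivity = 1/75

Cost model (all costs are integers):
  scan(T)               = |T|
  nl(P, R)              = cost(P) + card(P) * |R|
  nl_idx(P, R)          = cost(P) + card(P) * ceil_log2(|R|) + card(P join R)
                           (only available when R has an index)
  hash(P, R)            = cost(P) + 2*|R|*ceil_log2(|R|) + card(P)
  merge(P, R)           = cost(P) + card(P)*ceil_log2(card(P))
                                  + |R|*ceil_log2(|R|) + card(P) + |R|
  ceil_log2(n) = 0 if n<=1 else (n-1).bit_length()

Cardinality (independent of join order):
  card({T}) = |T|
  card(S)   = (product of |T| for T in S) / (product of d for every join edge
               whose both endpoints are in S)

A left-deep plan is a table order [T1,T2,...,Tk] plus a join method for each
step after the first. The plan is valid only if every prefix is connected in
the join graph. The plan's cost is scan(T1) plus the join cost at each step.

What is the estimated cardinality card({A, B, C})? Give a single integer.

2000

Tables in S: A(150), B(150), C(100)
Edges inside S: A-C(d=3), A-B(d=5), C-B(d=75)
numerator = 150 * 150 * 100 = 2250000
denominator = 3 * 5 * 75 = 1125
card(S) = 2250000 / 1125 = 2000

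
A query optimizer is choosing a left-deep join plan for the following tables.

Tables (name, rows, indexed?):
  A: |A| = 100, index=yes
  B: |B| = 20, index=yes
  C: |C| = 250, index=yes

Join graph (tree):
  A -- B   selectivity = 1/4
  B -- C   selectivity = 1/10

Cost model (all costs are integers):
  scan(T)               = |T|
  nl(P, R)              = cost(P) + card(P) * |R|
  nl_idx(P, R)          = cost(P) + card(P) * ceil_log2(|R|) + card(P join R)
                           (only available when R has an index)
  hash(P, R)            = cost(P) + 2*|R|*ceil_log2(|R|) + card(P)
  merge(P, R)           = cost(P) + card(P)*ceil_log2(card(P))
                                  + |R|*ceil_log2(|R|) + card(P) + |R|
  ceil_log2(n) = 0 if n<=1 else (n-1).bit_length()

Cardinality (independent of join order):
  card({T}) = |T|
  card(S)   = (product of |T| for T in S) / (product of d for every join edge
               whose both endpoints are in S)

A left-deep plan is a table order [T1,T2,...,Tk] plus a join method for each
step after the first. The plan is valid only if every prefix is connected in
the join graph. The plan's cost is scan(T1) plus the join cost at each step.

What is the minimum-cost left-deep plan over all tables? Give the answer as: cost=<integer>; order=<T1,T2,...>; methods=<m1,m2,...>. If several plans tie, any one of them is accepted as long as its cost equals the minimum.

Selinger DP (subsets sized 1..n):
  {A}: scan cost=100, card=100
  {B}: scan cost=20, card=20
  {C}: scan cost=250, card=250
  {AB}: card=500; try (B,hash)→400, (A,nl_idx)→660, (A,merge)→940, (B,merge)→1020, (B,nl_idx)→1100, (A,hash)→1440 …(+2); best=400 via (B,hash)
  {BC}: card=500; try (C,nl_idx)→680, (B,hash)→700, (B,nl_idx)→2000, (C,merge)→2390, (B,merge)→2620, (C,hash)→4040 …(+2); best=680 via (C,nl_idx)
  {ABC}: card=12500; try (A,hash)→2580, (C,hash)→4900, (A,merge)→6480, (C,merge)→7650, (A,nl_idx)→16680, (C,nl_idx)→16900 …(+2); best=2580 via (A,hash)

cost=2580; order=B,C,A; methods=nl_idx,hash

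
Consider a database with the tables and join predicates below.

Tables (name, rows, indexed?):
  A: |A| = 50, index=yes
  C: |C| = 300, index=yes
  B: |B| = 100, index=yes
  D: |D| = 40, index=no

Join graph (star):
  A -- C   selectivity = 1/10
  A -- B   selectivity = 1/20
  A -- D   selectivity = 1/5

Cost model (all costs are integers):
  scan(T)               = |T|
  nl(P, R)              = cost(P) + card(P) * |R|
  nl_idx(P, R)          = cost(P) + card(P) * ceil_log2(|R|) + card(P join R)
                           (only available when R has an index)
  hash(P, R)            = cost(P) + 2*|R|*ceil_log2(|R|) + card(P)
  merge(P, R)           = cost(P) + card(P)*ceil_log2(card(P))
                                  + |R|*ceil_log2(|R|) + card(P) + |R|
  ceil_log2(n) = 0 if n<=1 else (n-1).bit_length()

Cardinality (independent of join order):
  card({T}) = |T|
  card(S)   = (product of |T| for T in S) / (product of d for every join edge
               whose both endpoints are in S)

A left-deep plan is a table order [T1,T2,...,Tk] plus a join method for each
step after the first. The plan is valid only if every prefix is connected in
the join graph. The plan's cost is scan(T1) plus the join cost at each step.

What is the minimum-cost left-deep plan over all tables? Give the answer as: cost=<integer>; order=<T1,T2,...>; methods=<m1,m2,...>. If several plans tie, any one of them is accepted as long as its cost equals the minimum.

Selinger DP (subsets sized 1..n):
  {A}: scan cost=50, card=50
  {C}: scan cost=300, card=300
  {B}: scan cost=100, card=100
  {D}: scan cost=40, card=40
  {AC}: card=1500; try (A,hash)→1200, (C,nl_idx)→2000, (C,merge)→3400, (A,nl_idx)→3600, (A,merge)→3650, (C,hash)→5500 …(+2); best=1200 via (A,hash)
  {AB}: card=250; try (B,nl_idx)→650, (A,hash)→800, (A,nl_idx)→950, (B,merge)→1200, (A,merge)→1250, (B,hash)→1500 …(+2); best=650 via (B,nl_idx)
  {AD}: card=400; try (D,hash)→580, (A,merge)→670, (D,merge)→680, (A,hash)→680, (A,nl_idx)→680, (A,nl)→2040 …(+1); best=580 via (D,hash)
  {ABC}: card=7500; try (B,hash)→4100, (C,merge)→5900, (C,hash)→6300, (C,nl_idx)→10400, (B,nl_idx)→19200, (B,merge)→20000 …(+2); best=4100 via (B,hash)
  {ACD}: card=12000; try (D,hash)→3180, (C,hash)→6380, (C,merge)→7580, (C,nl_idx)→16180, (D,merge)→19480, (D,nl)→61200 …(+1); best=3180 via (D,hash)
  {ABD}: card=2000; try (D,hash)→1380, (B,hash)→2380, (D,merge)→3180, (B,merge)→5380, (B,nl_idx)→5380, (D,nl)→10650 …(+1); best=1380 via (D,hash)
  {ABCD}: card=60000; try (C,hash)→8780, (D,hash)→12080, (B,hash)→16580, (C,merge)→28380, (C,nl_idx)→79380, (D,merge)→109380 …(+5); best=8780 via (C,hash)

cost=8780; order=A,B,D,C; methods=nl_idx,hash,hash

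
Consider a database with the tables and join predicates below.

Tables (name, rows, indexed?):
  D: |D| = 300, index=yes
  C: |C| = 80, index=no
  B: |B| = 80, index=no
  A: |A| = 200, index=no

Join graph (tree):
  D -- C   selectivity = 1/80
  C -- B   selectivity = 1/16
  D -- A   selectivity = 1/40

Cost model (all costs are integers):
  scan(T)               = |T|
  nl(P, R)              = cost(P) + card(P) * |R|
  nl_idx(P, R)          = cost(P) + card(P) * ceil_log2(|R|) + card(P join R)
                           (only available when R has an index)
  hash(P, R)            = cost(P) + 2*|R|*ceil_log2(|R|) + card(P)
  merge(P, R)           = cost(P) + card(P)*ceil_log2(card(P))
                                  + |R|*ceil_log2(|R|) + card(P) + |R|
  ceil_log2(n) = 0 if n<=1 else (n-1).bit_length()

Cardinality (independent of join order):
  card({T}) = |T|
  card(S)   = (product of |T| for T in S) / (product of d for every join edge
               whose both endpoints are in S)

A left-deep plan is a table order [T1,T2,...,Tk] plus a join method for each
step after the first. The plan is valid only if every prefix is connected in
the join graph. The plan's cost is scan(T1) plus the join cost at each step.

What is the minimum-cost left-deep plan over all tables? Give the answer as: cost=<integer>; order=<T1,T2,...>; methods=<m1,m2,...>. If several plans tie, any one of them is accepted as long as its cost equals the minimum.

Selinger DP (subsets sized 1..n):
  {D}: scan cost=300, card=300
  {C}: scan cost=80, card=80
  {B}: scan cost=80, card=80
  {A}: scan cost=200, card=200
  {CD}: card=300; try (D,nl_idx)→1100, (C,hash)→1720, (D,merge)→3720, (C,merge)→3940, (D,hash)→5560, (D,nl)→24080 …(+1); best=1100 via (D,nl_idx)
  {AD}: card=1500; try (D,nl_idx)→3500, (A,hash)→3800, (D,merge)→5000, (A,merge)→5100, (D,hash)→5800, (D,nl)→60200 …(+1); best=3500 via (D,nl_idx)
  {BC}: card=400; try (C,hash)→1280, (B,hash)→1280, (C,merge)→1360, (B,merge)→1360, (C,nl)→6480, (B,nl)→6480; best=1280 via (C,hash)
  {BCD}: card=1500; try (B,hash)→2520, (B,merge)→4740, (D,nl_idx)→6380, (D,hash)→7080, (D,merge)→8280, (B,nl)→25100 …(+1); best=2520 via (B,hash)
  {ACD}: card=1500; try (A,hash)→4600, (A,merge)→5900, (C,hash)→6120, (C,merge)→22140, (A,nl)→61100, (C,nl)→123500; best=4600 via (A,hash)
  {ABCD}: card=7500; try (B,hash)→7220, (A,hash)→7220, (A,merge)→22320, (B,merge)→23240, (B,nl)→124600, (A,nl)→302520; best=7220 via (B,hash)

cost=7220; order=C,D,A,B; methods=nl_idx,hash,hash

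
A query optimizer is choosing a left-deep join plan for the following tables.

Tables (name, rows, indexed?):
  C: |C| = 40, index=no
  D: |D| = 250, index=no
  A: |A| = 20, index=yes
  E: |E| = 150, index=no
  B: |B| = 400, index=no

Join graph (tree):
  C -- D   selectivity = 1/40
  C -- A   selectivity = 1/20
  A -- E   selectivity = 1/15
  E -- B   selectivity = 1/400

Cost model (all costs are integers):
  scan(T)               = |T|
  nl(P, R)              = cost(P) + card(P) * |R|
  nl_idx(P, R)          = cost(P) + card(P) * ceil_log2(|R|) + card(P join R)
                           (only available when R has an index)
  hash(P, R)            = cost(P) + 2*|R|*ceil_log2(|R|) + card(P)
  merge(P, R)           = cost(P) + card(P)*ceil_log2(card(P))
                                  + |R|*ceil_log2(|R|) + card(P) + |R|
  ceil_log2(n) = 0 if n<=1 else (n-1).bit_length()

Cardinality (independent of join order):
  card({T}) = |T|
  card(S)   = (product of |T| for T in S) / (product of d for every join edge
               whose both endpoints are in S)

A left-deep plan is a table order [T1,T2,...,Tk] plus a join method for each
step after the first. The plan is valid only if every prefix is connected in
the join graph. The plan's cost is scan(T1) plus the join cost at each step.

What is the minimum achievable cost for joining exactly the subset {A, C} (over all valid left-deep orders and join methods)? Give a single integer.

280

Selinger DP over subsets of {A,C}:
  {C}: scan cost=40, card=40
  {A}: scan cost=20, card=20
  {AC}: card=40; try (A,hash)→280, (A,nl_idx)→280, (C,merge)→420, (A,merge)→440, (C,hash)→520, (C,nl)→820 …(+1); best=280 via (A,hash)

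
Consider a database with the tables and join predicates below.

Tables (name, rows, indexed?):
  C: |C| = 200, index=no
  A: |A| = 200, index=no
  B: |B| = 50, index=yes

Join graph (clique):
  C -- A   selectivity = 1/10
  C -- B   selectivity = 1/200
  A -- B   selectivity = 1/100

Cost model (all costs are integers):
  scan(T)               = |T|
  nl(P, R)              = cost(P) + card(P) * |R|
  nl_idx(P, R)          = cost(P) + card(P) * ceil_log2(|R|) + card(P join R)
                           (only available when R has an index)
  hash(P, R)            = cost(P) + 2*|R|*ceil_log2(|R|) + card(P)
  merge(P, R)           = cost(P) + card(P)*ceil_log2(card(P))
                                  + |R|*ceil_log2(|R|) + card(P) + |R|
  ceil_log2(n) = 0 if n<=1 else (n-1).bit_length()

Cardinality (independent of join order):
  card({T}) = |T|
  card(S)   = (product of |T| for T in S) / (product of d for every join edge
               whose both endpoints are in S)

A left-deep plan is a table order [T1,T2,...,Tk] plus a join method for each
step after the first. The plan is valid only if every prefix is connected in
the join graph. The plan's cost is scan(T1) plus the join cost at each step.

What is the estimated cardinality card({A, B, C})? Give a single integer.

Tables in S: A(200), B(50), C(200)
Edges inside S: C-A(d=10), C-B(d=200), A-B(d=100)
numerator = 200 * 50 * 200 = 2000000
denominator = 10 * 200 * 100 = 200000
card(S) = 2000000 / 200000 = 10

10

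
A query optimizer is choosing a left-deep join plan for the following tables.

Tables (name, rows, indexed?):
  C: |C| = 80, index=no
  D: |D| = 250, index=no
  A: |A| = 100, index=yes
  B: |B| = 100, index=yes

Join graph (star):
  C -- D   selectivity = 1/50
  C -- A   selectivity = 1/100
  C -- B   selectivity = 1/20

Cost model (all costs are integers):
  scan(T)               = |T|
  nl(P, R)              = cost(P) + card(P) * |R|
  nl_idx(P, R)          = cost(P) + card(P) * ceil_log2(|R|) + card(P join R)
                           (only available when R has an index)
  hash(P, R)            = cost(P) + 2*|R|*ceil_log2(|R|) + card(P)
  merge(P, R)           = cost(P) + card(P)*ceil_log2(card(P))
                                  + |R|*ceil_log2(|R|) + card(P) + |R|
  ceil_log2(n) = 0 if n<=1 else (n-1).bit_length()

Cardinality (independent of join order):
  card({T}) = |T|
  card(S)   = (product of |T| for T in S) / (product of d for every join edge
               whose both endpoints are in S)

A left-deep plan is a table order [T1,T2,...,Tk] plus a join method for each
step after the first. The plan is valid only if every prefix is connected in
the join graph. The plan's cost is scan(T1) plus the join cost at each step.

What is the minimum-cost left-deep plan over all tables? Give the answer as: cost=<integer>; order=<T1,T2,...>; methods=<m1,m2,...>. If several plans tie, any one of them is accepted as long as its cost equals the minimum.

cost=5220; order=D,C,A,B; methods=hash,hash,hash

Selinger DP (subsets sized 1..n):
  {C}: scan cost=80, card=80
  {D}: scan cost=250, card=250
  {A}: scan cost=100, card=100
  {B}: scan cost=100, card=100
  {CD}: card=400; try (C,hash)→1620, (D,merge)→2970, (C,merge)→3140, (D,hash)→4160, (D,nl)→20080, (C,nl)→20250; best=1620 via (C,hash)
  {AC}: card=80; try (A,nl_idx)→720, (C,hash)→1320, (A,merge)→1520, (C,merge)→1540, (A,hash)→1560, (A,nl)→8080 …(+1); best=720 via (A,nl_idx)
  {BC}: card=400; try (B,nl_idx)→1040, (C,hash)→1320, (B,merge)→1520, (C,merge)→1540, (B,hash)→1560, (B,nl)→8080 …(+1); best=1040 via (B,nl_idx)
  {ACD}: card=400; try (A,hash)→3420, (D,merge)→3610, (D,hash)→4800, (A,nl_idx)→4820, (A,merge)→6420, (D,nl)→20720 …(+1); best=3420 via (A,hash)
  {BCD}: card=2000; try (B,hash)→3420, (D,hash)→5440, (B,merge)→6420, (B,nl_idx)→6420, (D,merge)→7290, (B,nl)→41620 …(+1); best=3420 via (B,hash)
  {ABC}: card=400; try (B,nl_idx)→1680, (B,merge)→2160, (B,hash)→2200, (A,hash)→2840, (A,nl_idx)→4240, (A,merge)→5840 …(+2); best=1680 via (B,nl_idx)
  {ABCD}: card=2000; try (B,hash)→5220, (D,hash)→6080, (A,hash)→6820, (D,merge)→7930, (B,merge)→8220, (B,nl_idx)→8220 …(+5); best=5220 via (B,hash)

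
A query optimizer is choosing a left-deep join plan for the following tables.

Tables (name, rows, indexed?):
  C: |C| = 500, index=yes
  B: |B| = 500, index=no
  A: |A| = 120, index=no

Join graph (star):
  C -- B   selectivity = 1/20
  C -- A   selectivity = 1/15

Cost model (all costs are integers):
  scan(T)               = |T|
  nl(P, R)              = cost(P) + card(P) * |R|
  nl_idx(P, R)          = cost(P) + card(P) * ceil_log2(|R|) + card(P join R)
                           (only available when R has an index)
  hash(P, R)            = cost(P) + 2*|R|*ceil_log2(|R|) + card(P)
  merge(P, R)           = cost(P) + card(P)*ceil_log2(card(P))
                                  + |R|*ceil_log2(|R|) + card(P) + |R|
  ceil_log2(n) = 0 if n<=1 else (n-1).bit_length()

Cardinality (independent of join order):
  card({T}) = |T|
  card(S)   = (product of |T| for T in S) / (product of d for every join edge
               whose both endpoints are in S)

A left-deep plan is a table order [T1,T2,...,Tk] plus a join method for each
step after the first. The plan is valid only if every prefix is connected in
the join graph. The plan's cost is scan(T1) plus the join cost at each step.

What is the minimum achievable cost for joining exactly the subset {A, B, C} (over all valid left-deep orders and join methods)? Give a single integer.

15680

Selinger DP over subsets of {A,B,C}:
  {C}: scan cost=500, card=500
  {B}: scan cost=500, card=500
  {A}: scan cost=120, card=120
  {BC}: card=12500; try (C,hash)→10000, (B,hash)→10000, (C,merge)→10500, (B,merge)→10500, (C,nl_idx)→17500, (C,nl)→250500 …(+1); best=10000 via (C,hash)
  {AC}: card=4000; try (A,hash)→2680, (C,nl_idx)→5200, (C,merge)→6080, (A,merge)→6460, (C,hash)→9240, (C,nl)→60120 …(+1); best=2680 via (A,hash)
  {ABC}: card=100000; try (B,hash)→15680, (A,hash)→24180, (B,merge)→59680, (A,merge)→198460, (A,nl)→1510000, (B,nl)→2002680; best=15680 via (B,hash)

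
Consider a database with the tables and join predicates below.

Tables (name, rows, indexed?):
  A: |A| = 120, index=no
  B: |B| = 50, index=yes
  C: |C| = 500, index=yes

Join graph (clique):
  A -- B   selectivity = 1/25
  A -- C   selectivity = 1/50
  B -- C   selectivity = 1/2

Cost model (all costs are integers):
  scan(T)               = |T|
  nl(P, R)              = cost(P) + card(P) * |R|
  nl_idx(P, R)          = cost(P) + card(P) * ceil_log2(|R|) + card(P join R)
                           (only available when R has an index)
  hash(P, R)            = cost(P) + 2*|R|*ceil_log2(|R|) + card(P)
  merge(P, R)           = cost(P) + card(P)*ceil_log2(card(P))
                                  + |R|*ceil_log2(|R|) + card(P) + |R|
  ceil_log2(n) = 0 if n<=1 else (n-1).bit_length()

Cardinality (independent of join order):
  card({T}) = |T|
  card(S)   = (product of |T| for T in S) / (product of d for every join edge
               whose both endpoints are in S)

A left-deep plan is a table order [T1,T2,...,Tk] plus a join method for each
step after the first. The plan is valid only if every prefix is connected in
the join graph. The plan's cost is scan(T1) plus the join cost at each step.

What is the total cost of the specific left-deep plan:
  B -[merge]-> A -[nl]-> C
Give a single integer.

121360

step 1: scan B: cost=50, card=50
step 2: join A via merge
    card(P join A) = 50*120/(25) = 240
    cost = 50 + 50*6 + 120*7 + 50 + 120 = 1360
step 3: join C via nl
    card(P join C) = 240*500/(50*2) = 1200
    cost = 1360 + 240*500 = 121360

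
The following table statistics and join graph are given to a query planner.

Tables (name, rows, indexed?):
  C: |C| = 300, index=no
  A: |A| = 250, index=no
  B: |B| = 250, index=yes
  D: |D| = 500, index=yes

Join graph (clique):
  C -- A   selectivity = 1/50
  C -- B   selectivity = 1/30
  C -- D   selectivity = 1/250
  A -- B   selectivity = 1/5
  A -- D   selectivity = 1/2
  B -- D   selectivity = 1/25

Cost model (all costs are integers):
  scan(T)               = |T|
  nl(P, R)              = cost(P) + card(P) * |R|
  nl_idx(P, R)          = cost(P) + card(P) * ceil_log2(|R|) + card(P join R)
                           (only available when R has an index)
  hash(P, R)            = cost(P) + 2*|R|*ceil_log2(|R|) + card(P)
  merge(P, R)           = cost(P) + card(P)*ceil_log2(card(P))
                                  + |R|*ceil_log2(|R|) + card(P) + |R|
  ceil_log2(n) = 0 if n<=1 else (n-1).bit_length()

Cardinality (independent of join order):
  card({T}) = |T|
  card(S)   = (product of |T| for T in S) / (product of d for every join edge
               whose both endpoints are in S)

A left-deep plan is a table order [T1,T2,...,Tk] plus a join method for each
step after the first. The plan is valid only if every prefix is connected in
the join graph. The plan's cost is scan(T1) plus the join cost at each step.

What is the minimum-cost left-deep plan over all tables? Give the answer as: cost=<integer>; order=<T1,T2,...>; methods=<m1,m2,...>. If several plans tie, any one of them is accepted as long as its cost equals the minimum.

Selinger DP (subsets sized 1..n):
  {C}: scan cost=300, card=300
  {A}: scan cost=250, card=250
  {B}: scan cost=250, card=250
  {D}: scan cost=500, card=500
  {AC}: card=1500; try (A,hash)→4600, (C,merge)→5500, (A,merge)→5550, (C,hash)→5900, (C,nl)→75250, (A,nl)→75300; best=4600 via (A,hash)
  {BC}: card=2500; try (B,hash)→4600, (B,nl_idx)→5200, (C,merge)→5500, (B,merge)→5550, (C,hash)→5900, (C,nl)→75250 …(+1); best=4600 via (B,hash)
  {CD}: card=600; try (D,nl_idx)→3600, (C,hash)→6400, (D,merge)→8300, (C,merge)→8500, (D,hash)→9600, (D,nl)→150300 …(+1); best=3600 via (D,nl_idx)
  {AB}: card=12500; try (B,hash)→4500, (A,hash)→4500, (B,merge)→4750, (A,merge)→4750, (B,nl_idx)→14750, (B,nl)→62750 …(+1); best=4500 via (B,hash)
  {AD}: card=62500; try (A,hash)→5000, (D,merge)→7500, (A,merge)→7750, (D,hash)→9500, (D,nl_idx)→65000, (D,nl)→125250 …(+1); best=5000 via (A,hash)
  {BD}: card=5000; try (B,hash)→5000, (D,merge)→7500, (D,nl_idx)→7500, (B,merge)→7750, (D,hash)→9500, (B,nl_idx)→9500 …(+2); best=5000 via (B,hash)
  {ABC}: card=2500; try (B,hash)→10100, (A,hash)→11100, (B,nl_idx)→19100, (C,hash)→22400, (B,merge)→24850, (A,merge)→39350 …(+4); best=10100 via (B,hash)
  {ACD}: card=1500; try (A,hash)→8200, (A,merge)→12450, (D,hash)→15100, (D,nl_idx)→19600, (D,merge)→27600, (C,hash)→72900 …(+4); best=8200 via (A,hash)
  {BCD}: card=200; try (B,hash)→8200, (B,nl_idx)→8600, (B,merge)→12450, (C,hash)→15400, (D,hash)→16100, (D,nl_idx)→27300 …(+5); best=8200 via (B,hash)
  {ABD}: card=125000; try (A,hash)→14000, (D,hash)→26000, (B,hash)→71500, (A,merge)→77250, (D,merge)→197000, (D,nl_idx)→242000 …(+5); best=14000 via (A,hash)
  {ABCD}: card=100; try (A,merge)→12250, (A,hash)→12400, (B,hash)→13700, (B,nl_idx)→20300, (D,hash)→21600, (B,merge)→28450 …(+8); best=12250 via (A,merge)

cost=12250; order=C,D,B,A; methods=nl_idx,hash,merge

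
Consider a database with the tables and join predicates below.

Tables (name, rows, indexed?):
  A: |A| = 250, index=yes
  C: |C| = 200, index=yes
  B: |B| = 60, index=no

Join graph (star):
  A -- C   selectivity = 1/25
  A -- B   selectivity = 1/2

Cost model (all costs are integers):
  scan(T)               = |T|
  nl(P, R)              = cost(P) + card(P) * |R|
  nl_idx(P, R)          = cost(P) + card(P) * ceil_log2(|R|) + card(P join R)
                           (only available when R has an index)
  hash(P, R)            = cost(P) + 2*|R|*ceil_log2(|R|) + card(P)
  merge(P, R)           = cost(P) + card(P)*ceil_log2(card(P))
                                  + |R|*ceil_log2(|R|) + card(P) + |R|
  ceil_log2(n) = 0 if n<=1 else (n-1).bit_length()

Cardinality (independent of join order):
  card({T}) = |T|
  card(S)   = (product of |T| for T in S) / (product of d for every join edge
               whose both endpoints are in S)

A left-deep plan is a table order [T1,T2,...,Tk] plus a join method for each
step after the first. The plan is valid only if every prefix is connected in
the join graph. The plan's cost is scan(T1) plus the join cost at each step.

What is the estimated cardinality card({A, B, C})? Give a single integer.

Tables in S: A(250), B(60), C(200)
Edges inside S: A-C(d=25), A-B(d=2)
numerator = 250 * 60 * 200 = 3000000
denominator = 25 * 2 = 50
card(S) = 3000000 / 50 = 60000

60000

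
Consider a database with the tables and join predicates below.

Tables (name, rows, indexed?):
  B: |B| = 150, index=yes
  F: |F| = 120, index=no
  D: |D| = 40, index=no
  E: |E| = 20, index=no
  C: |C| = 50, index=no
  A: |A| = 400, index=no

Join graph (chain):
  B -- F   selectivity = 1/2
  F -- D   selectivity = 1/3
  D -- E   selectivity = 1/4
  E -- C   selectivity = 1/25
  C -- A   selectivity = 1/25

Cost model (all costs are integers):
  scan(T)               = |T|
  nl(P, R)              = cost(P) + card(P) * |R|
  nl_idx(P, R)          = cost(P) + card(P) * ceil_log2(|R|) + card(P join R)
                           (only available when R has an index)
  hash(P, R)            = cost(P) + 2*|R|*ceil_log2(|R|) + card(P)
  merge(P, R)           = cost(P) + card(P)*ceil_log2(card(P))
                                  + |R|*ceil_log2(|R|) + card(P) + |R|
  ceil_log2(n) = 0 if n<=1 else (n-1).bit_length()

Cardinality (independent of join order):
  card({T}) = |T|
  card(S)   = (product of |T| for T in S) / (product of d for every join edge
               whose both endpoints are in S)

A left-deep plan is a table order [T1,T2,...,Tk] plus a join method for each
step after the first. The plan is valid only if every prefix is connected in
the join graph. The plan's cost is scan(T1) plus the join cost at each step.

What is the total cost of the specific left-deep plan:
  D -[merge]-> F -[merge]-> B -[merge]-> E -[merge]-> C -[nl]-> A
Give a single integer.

494782300

step 1: scan D: cost=40, card=40
step 2: join F via merge
    card(P join F) = 40*120/(3) = 1600
    cost = 40 + 40*6 + 120*7 + 40 + 120 = 1280
step 3: join B via merge
    card(P join B) = 1600*150/(2) = 120000
    cost = 1280 + 1600*11 + 150*8 + 1600 + 150 = 21830
step 4: join E via merge
    card(P join E) = 120000*20/(4) = 600000
    cost = 21830 + 120000*17 + 20*5 + 120000 + 20 = 2181950
step 5: join C via merge
    card(P join C) = 600000*50/(25) = 1200000
    cost = 2181950 + 600000*20 + 50*6 + 600000 + 50 = 14782300
step 6: join A via nl
    card(P join A) = 1200000*400/(25) = 19200000
    cost = 14782300 + 1200000*400 = 494782300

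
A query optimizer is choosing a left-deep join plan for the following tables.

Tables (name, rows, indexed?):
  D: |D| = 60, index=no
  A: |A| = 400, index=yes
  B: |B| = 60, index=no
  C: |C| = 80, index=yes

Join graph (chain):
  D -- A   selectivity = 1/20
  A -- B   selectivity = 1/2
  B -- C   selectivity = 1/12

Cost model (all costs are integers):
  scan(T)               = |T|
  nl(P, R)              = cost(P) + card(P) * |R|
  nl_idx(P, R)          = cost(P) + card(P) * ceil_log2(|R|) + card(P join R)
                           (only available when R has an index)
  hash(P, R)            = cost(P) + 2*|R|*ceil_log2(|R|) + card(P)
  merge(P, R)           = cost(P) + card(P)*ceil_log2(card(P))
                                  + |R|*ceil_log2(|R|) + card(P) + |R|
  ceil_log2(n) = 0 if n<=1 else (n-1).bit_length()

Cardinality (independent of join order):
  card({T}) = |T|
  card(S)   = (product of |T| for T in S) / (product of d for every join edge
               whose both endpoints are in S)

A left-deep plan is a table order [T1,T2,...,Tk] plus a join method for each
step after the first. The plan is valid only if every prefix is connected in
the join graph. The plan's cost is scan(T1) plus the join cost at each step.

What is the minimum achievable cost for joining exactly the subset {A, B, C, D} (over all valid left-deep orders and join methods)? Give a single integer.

40560

Selinger DP over subsets of {A,B,C,D}:
  {D}: scan cost=60, card=60
  {A}: scan cost=400, card=400
  {B}: scan cost=60, card=60
  {C}: scan cost=80, card=80
  {AD}: card=1200; try (D,hash)→1520, (A,nl_idx)→1800, (A,merge)→4480, (D,merge)→4820, (A,hash)→7320, (A,nl)→24060 …(+1); best=1520 via (D,hash)
  {AB}: card=12000; try (B,hash)→1520, (A,merge)→4480, (B,merge)→4820, (A,hash)→7320, (A,nl_idx)→12600, (A,nl)→24060 …(+1); best=1520 via (B,hash)
  {BC}: card=400; try (C,nl_idx)→880, (B,hash)→880, (C,merge)→1120, (B,merge)→1140, (C,hash)→1240, (C,nl)→4860 …(+1); best=880 via (C,nl_idx)
  {ABD}: card=36000; try (B,hash)→3440, (D,hash)→14240, (B,merge)→16340, (B,nl)→73520, (D,merge)→181940, (D,nl)→721520; best=3440 via (B,hash)
  {ABC}: card=80000; try (A,hash)→8480, (A,merge)→8880, (C,hash)→14640, (A,nl_idx)→84480, (A,nl)→160880, (C,nl_idx)→165520 …(+2); best=8480 via (A,hash)
  {ABCD}: card=240000; try (C,hash)→40560, (D,hash)→89200, (C,nl_idx)→495440, (C,merge)→616080, (D,merge)→1448900, (C,nl)→2883440 …(+1); best=40560 via (C,hash)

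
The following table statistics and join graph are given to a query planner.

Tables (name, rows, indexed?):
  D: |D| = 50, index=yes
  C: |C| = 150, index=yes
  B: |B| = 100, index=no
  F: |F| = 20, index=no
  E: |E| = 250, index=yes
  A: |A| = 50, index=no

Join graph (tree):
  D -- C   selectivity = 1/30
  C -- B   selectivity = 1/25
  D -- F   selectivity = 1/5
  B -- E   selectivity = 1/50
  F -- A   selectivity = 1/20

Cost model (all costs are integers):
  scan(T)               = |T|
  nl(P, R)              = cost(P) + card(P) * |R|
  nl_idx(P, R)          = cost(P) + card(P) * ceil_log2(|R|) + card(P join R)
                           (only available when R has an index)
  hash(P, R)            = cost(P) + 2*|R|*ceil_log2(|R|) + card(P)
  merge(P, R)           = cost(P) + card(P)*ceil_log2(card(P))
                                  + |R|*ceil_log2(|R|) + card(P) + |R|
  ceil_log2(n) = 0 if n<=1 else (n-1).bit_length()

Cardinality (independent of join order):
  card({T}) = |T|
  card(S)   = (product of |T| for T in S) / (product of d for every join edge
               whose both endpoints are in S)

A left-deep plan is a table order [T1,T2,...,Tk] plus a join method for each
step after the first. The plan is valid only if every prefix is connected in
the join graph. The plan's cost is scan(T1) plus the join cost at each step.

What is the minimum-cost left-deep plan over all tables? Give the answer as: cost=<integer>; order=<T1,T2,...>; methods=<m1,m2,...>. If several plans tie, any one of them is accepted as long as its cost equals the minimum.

Selinger DP (subsets sized 1..n):
  {D}: scan cost=50, card=50
  {C}: scan cost=150, card=150
  {B}: scan cost=100, card=100
  {F}: scan cost=20, card=20
  {E}: scan cost=250, card=250
  {A}: scan cost=50, card=50
  {CD}: card=250; try (C,nl_idx)→700, (D,hash)→900, (D,nl_idx)→1300, (C,merge)→1750, (D,merge)→1850, (C,hash)→2500 …(+2); best=700 via (C,nl_idx)
  {DF}: card=200; try (F,hash)→300, (D,nl_idx)→340, (D,merge)→490, (F,merge)→520, (D,hash)→640, (D,nl)→1020 …(+1); best=300 via (F,hash)
  {BC}: card=600; try (C,nl_idx)→1500, (B,hash)→1700, (C,merge)→2250, (B,merge)→2300, (C,hash)→2600, (C,nl)→15100 …(+1); best=1500 via (C,nl_idx)
  {BE}: card=500; try (E,nl_idx)→1400, (B,hash)→1900, (E,merge)→3150, (B,merge)→3300, (E,hash)→4200, (E,nl)→25100 …(+1); best=1400 via (E,nl_idx)
  {AF}: card=50; try (F,hash)→300, (A,merge)→490, (F,merge)→520, (A,hash)→640, (A,nl)→1020, (F,nl)→1050; best=300 via (F,hash)
  {BCD}: card=1000; try (B,hash)→2350, (D,hash)→2700, (B,merge)→3750, (D,nl_idx)→6100, (D,merge)→8450, (B,nl)→25700 …(+1); best=2350 via (B,hash)
  {CDF}: card=1000; try (F,hash)→1150, (C,hash)→2900, (C,nl_idx)→2900, (F,merge)→3070, (C,merge)→3450, (F,nl)→5700 …(+1); best=1150 via (F,hash)
  {ADF}: card=500; try (D,hash)→950, (D,merge)→1000, (D,nl_idx)→1100, (A,hash)→1100, (A,merge)→2450, (D,nl)→2800 …(+1); best=950 via (D,hash)
  {BCE}: card=3000; try (C,hash)→4300, (E,hash)→6100, (C,merge)→7750, (C,nl_idx)→8400, (E,nl_idx)→9300, (E,merge)→10350 …(+2); best=4300 via (C,hash)
  {BCDF}: card=4000; try (F,hash)→3550, (B,hash)→3550, (B,merge)→12950, (F,merge)→13470, (F,nl)→22350, (B,nl)→101150; best=3550 via (F,hash)
  {BCDE}: card=5000; try (E,hash)→7350, (D,hash)→7900, (E,nl_idx)→15350, (E,merge)→15600, (D,nl_idx)→27300, (D,merge)→43650 …(+2); best=7350 via (E,hash)
  {ACDF}: card=2500; try (A,hash)→2750, (C,hash)→3850, (C,merge)→7300, (C,nl_idx)→7450, (A,merge)→12500, (A,nl)→51150 …(+1); best=2750 via (A,hash)
  {BCDEF}: card=20000; try (E,hash)→11550, (F,hash)→12550, (E,nl_idx)→55550, (E,merge)→57800, (F,merge)→77470, (F,nl)→107350 …(+1); best=11550 via (E,hash)
  {ABCDF}: card=10000; try (B,hash)→6650, (A,hash)→8150, (B,merge)→36050, (A,merge)→55900, (A,nl)→203550, (B,nl)→252750; best=6650 via (B,hash)
  {ABCDEF}: card=50000; try (E,hash)→20650, (A,hash)→32150, (E,nl_idx)→136650, (E,merge)→158900, (A,merge)→331900, (A,nl)→1011550 …(+1); best=20650 via (E,hash)

cost=20650; order=D,C,F,A,B,E; methods=nl_idx,hash,hash,hash,hash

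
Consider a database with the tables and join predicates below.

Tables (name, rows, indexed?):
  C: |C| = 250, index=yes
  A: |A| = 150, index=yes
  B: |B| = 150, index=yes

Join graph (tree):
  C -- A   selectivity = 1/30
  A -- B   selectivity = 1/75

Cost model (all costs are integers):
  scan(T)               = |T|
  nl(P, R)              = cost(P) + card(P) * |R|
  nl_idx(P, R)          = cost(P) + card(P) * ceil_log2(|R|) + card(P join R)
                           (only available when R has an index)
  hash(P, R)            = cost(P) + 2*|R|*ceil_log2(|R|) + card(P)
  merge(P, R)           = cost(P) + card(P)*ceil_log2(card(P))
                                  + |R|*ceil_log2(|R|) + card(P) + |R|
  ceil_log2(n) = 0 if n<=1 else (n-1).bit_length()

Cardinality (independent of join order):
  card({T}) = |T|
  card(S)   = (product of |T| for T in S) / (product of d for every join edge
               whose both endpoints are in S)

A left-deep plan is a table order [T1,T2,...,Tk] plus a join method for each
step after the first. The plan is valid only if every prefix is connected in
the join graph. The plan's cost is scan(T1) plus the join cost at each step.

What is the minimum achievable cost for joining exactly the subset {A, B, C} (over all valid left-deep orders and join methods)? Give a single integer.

Selinger DP over subsets of {A,B,C}:
  {C}: scan cost=250, card=250
  {A}: scan cost=150, card=150
  {B}: scan cost=150, card=150
  {AC}: card=1250; try (C,nl_idx)→2600, (A,hash)→2900, (A,nl_idx)→3500, (C,merge)→3750, (A,merge)→3850, (C,hash)→4300 …(+2); best=2600 via (C,nl_idx)
  {AB}: card=300; try (B,nl_idx)→1650, (A,nl_idx)→1650, (B,hash)→2700, (A,hash)→2700, (B,merge)→2850, (A,merge)→2850 …(+2); best=1650 via (B,nl_idx)
  {ABC}: card=2500; try (C,hash)→5950, (B,hash)→6250, (C,nl_idx)→6550, (C,merge)→6900, (B,nl_idx)→15100, (B,merge)→18950 …(+2); best=5950 via (C,hash)

5950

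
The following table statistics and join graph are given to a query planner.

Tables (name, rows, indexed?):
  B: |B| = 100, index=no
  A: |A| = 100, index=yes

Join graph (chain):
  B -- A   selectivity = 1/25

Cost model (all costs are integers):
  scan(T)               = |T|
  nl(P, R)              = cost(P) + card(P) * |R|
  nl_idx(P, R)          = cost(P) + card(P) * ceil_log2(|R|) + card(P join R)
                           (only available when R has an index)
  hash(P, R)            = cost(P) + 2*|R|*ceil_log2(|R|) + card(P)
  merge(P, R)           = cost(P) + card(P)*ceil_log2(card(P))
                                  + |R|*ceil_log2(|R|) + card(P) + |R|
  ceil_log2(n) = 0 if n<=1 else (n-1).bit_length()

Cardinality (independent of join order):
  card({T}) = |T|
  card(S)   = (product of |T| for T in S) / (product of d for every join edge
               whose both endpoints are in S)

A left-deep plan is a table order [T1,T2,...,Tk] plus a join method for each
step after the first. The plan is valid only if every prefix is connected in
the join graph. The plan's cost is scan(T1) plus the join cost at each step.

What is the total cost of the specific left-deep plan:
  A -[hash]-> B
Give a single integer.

1600

step 1: scan A: cost=100, card=100
step 2: join B via hash
    card(P join B) = 100*100/(25) = 400
    cost = 100 + 2*100*7 + 100 = 1600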